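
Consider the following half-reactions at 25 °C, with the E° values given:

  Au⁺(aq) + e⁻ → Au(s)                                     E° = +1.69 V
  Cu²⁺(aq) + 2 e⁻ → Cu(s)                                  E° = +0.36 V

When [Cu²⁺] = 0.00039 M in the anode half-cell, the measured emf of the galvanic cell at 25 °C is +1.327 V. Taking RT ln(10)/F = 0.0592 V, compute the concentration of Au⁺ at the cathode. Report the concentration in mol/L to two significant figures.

0.018 M

Au⁺/Au is the cathode, Cu²⁺/Cu the anode: E°cell = +1.33 V, n = 2.
Overall reaction: 2 Au⁺(aq) + Cu(s) → 2 Au(s) + Cu²⁺(aq); Q = [Cu²⁺]^1/[Au⁺]^2.
From E = E° − (0.0592/n) log Q: log Q = (E° − E)·n/0.0592 = (+1.33 − (+1.327))·2/0.0592 = 0.1014.
So 2·log[Au⁺] = 1·log(0.00039) − log Q = -3.4089 − (0.1014) = -3.5103; log[Au⁺] = -3.5103 / 2 = -1.7551; [Au⁺] = 10^(-1.7551) ≈ 0.018 M.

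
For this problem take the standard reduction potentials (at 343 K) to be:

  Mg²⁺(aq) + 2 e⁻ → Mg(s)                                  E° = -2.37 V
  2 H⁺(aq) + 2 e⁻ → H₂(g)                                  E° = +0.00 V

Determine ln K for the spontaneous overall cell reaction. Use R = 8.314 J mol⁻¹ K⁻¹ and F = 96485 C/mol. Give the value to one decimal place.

160.4

Cathode: H⁺/H₂; anode: Mg²⁺/Mg. E°cell = (+0.00) − (-2.37) = +2.37 V, with n = 2.
ΔG° = −nFE° = −RT ln K, so ln K = nFE°/(RT) = (2)(96485)(+2.37) / ((8.314)(343)) = 160.374.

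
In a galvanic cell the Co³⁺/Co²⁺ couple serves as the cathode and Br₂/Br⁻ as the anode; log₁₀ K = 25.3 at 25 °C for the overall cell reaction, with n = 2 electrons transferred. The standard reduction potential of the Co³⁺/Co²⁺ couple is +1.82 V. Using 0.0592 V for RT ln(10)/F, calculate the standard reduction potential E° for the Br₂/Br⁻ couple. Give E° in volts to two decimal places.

+1.07 V

E°cell = (0.0592/n)·log K = (0.0592/2)(25.3) = +0.749 V.
Since Co³⁺/Co²⁺ is the cathode and Br₂/Br⁻ the anode, E°cell = E°(Co³⁺/Co²⁺) − E°(Br₂/Br⁻).
So E°(Br₂/Br⁻) = E°(Co³⁺/Co²⁺) − E°cell = (+1.82) − (+0.749) = +1.07 V.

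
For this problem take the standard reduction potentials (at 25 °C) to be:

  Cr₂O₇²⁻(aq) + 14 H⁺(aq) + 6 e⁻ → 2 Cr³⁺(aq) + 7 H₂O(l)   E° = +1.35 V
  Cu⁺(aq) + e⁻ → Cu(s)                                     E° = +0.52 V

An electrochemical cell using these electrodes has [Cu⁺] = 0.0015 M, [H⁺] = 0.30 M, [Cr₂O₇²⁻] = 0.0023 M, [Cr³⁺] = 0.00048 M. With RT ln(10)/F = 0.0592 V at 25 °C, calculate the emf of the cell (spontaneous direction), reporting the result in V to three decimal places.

+0.964 V

Cr₂O₇²⁻/Cr³⁺ is the cathode (higher E°), Cu⁺/Cu the anode: E°cell = +1.35 − (+0.52) = +0.83 V, n = 6.
Overall: Cr₂O₇²⁻(aq) + 14 H⁺(aq) + 6 Cu(s) → 2 Cr³⁺(aq) + 7 H₂O(l) + 6 Cu⁺(aq)
Q = [Cr³⁺]^2·[Cu⁺]^6 / ([Cr₂O₇²⁻]·[H⁺]^14); log Q = -13.622.
E = E° − (0.0592/n) log Q = +0.83 − (0.0592/6)(-13.622) = +0.964 V.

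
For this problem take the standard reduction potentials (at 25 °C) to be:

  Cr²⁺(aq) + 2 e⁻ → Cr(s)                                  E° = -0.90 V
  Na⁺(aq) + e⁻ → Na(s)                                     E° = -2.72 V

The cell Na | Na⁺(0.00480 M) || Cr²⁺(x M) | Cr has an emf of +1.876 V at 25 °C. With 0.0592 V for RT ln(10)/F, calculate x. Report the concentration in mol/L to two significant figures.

Cr²⁺/Cr is the cathode, Na⁺/Na the anode: E°cell = +1.82 V, n = 2.
Overall reaction: Cr²⁺(aq) + 2 Na(s) → Cr(s) + 2 Na⁺(aq); Q = [Na⁺]^2/[Cr²⁺]^1.
From E = E° − (0.0592/n) log Q: log Q = (E° − E)·n/0.0592 = (+1.82 − (+1.876))·2/0.0592 = -1.8919.
So 1·log[Cr²⁺] = 2·log(0.0048) − log Q = -4.6375 − (-1.8919) = -2.7456; [Cr²⁺] = 10^(-2.7456) ≈ 0.0018 M.

0.0018 M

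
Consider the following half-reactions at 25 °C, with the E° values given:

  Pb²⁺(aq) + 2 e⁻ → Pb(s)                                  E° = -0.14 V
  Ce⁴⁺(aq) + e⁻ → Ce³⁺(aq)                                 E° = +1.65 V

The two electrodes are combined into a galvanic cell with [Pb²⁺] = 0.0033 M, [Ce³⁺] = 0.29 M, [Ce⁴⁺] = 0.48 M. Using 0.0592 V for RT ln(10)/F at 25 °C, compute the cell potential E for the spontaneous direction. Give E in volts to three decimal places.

Ce⁴⁺/Ce³⁺ is the cathode (higher E°), Pb²⁺/Pb the anode: E°cell = +1.65 − (-0.14) = +1.79 V, n = 2.
Overall: 2 Ce⁴⁺(aq) + Pb(s) → 2 Ce³⁺(aq) + Pb²⁺(aq)
Q = [Ce³⁺]^2·[Pb²⁺] / ([Ce⁴⁺]^2); log Q = -2.919.
E = E° − (0.0592/n) log Q = +1.79 − (0.0592/2)(-2.919) = +1.876 V.

+1.876 V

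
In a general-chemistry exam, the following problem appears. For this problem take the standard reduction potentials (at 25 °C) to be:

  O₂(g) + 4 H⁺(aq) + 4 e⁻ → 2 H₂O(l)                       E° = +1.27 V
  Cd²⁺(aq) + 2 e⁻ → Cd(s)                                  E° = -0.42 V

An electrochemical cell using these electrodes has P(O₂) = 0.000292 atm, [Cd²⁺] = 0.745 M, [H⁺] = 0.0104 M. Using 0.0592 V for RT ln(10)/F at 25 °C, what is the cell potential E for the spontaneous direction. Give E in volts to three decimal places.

O₂/H₂O is the cathode (higher E°), Cd²⁺/Cd the anode: E°cell = +1.27 − (-0.42) = +1.69 V, n = 4.
Overall: O₂(g) + 4 H⁺(aq) + 2 Cd(s) → 2 H₂O(l) + 2 Cd²⁺(aq)
Q = [Cd²⁺]^2 / (P(O₂)·[H⁺]^4); log Q = 11.211.
E = E° − (0.0592/n) log Q = +1.69 − (0.0592/4)(11.211) = +1.524 V.

+1.524 V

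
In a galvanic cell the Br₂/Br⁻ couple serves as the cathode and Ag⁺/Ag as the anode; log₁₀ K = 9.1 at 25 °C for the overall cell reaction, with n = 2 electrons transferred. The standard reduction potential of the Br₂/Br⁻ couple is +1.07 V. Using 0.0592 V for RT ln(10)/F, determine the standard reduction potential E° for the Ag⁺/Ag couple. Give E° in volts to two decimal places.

+0.80 V

E°cell = (0.0592/n)·log K = (0.0592/2)(9.1) = +0.269 V.
Since Br₂/Br⁻ is the cathode and Ag⁺/Ag the anode, E°cell = E°(Br₂/Br⁻) − E°(Ag⁺/Ag).
So E°(Ag⁺/Ag) = E°(Br₂/Br⁻) − E°cell = (+1.07) − (+0.269) = +0.80 V.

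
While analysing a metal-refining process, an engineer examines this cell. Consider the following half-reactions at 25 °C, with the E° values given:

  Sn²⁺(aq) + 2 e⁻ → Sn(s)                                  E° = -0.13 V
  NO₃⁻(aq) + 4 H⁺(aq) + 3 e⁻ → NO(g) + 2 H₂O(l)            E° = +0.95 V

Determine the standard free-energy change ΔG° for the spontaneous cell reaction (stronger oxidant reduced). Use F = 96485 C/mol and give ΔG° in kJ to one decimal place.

-625.2 kJ

NO₃⁻/NO (E° = +0.95 V) is the cathode; Sn²⁺/Sn (E° = -0.13 V) is the anode, so E°cell = +1.08 V.
Balancing electrons gives n = 6 (lcm of 3 and 2).
ΔG° = −nFE° = −(6)(96485)(+1.08) = -625,223 J = -625.2 kJ.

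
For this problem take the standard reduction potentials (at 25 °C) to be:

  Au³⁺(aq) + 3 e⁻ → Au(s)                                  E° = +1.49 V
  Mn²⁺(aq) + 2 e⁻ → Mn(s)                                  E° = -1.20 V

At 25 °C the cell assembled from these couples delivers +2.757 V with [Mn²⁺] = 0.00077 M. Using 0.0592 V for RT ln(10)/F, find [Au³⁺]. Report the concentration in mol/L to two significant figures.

0.053 M

Au³⁺/Au is the cathode, Mn²⁺/Mn the anode: E°cell = +2.69 V, n = 6.
Overall reaction: 2 Au³⁺(aq) + 3 Mn(s) → 2 Au(s) + 3 Mn²⁺(aq); Q = [Mn²⁺]^3/[Au³⁺]^2.
From E = E° − (0.0592/n) log Q: log Q = (E° − E)·n/0.0592 = (+2.69 − (+2.757))·6/0.0592 = -6.7905.
So 2·log[Au³⁺] = 3·log(0.00077) − log Q = -9.3405 − (-6.7905) = -2.5500; log[Au³⁺] = -2.5500 / 2 = -1.2750; [Au³⁺] = 10^(-1.2750) ≈ 0.053 M.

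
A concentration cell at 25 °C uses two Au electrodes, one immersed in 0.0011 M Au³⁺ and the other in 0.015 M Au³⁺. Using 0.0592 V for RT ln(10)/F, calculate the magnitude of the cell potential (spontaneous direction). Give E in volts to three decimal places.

+0.022 V

For a concentration cell E°cell = 0. The 0.015 M side is the cathode (reduction is favoured where [Au³⁺] is higher).
With n = 3, E = −(0.0592/3) log([Au³⁺]ₐₙ/[Au³⁺]꜀ₐₜ) = −(0.0592/3) log(0.0011/0.015) = −(0.0592/3)(-1.135) = +0.022 V.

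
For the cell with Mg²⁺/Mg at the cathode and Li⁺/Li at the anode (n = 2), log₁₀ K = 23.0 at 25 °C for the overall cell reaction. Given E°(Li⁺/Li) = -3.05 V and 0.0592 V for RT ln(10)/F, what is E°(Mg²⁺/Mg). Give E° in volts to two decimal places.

-2.37 V

E°cell = (0.0592/n)·log K = (0.0592/2)(23.0) = +0.681 V.
Since Mg²⁺/Mg is the cathode and Li⁺/Li the anode, E°cell = E°(Mg²⁺/Mg) − E°(Li⁺/Li).
So E°(Mg²⁺/Mg) = E°cell + E°(Li⁺/Li) = +0.681 + (-3.05) = -2.37 V.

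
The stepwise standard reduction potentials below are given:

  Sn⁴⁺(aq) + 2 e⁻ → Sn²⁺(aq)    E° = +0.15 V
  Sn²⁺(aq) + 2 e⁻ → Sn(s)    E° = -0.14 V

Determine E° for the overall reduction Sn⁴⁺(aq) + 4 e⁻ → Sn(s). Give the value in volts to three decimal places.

+0.005 V

Since ΔG° = −nFE° is additive over sequential reductions, n₃E°₃ = n₁E°₁ + n₂E°₂.
E°₃ = (2×+0.15 + 2×-0.14) / 4 = (+0.020) / 4 = +0.005 V.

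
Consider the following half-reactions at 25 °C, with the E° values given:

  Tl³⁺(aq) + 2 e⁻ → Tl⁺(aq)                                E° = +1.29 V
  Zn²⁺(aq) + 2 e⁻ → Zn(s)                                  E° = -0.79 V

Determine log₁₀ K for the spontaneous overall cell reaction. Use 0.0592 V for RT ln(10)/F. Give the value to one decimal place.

Cathode: Tl³⁺/Tl⁺; anode: Zn²⁺/Zn. E°cell = +2.08 V, n = 2.
log K = nE°cell / 0.0592 = (2)(+2.08) / 0.0592 = 70.3.

70.3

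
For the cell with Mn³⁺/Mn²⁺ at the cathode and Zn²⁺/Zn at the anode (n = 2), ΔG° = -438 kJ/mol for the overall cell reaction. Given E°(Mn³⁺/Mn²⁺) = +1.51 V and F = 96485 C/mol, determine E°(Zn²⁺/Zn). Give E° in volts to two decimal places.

E°cell = −ΔG°/(nF) = −(-438×10³)/((2)(96485)) = +2.270 V.
Since Mn³⁺/Mn²⁺ is the cathode and Zn²⁺/Zn the anode, E°cell = E°(Mn³⁺/Mn²⁺) − E°(Zn²⁺/Zn).
So E°(Zn²⁺/Zn) = E°(Mn³⁺/Mn²⁺) − E°cell = (+1.51) − (+2.270) = -0.76 V.

-0.76 V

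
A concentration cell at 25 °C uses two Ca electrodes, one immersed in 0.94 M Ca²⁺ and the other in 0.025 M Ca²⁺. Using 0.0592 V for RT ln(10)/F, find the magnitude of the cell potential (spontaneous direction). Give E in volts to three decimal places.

For a concentration cell E°cell = 0. The 0.94 M side is the cathode (reduction is favoured where [Ca²⁺] is higher).
With n = 2, E = −(0.0592/2) log([Ca²⁺]ₐₙ/[Ca²⁺]꜀ₐₜ) = −(0.0592/2) log(0.025/0.94) = −(0.0592/2)(-1.575) = +0.047 V.

+0.047 V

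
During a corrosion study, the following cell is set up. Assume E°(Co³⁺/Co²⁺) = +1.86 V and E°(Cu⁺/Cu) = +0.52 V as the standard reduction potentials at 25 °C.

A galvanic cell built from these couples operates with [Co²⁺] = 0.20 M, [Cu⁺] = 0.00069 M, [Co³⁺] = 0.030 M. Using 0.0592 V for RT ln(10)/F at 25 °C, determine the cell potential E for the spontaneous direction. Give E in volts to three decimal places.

Co³⁺/Co²⁺ is the cathode (higher E°), Cu⁺/Cu the anode: E°cell = +1.86 − (+0.52) = +1.34 V, n = 1.
Overall: Co³⁺(aq) + Cu(s) → Co²⁺(aq) + Cu⁺(aq)
Q = [Co²⁺]·[Cu⁺] / ([Co³⁺]); log Q = -2.337.
E = E° − (0.0592/n) log Q = +1.34 − (0.0592/1)(-2.337) = +1.478 V.

+1.478 V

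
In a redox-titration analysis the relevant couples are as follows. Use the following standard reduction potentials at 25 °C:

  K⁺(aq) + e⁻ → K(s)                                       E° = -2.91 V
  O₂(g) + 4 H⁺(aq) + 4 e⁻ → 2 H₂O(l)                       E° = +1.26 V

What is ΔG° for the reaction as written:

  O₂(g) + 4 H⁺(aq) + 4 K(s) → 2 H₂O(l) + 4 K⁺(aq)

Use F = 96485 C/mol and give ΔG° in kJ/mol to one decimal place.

As written, O₂/H₂O is reduced (cathode) and K⁺/K is oxidised (anode), so E°cell = (+1.26) − (-2.91) = +4.17 V.
Balancing electrons gives n = 4.
ΔG° = −nFE° = −(4)(96485)(+4.17) = -1,609,370 J = -1609.4 kJ/mol.

-1609.4 kJ/mol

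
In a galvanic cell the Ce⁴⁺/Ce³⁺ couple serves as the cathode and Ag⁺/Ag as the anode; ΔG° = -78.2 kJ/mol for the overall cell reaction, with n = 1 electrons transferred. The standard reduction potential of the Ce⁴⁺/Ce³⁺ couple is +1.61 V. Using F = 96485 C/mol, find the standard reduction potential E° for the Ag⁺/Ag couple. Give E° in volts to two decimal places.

E°cell = −ΔG°/(nF) = −(-78.2×10³)/((1)(96485)) = +0.810 V.
Since Ce⁴⁺/Ce³⁺ is the cathode and Ag⁺/Ag the anode, E°cell = E°(Ce⁴⁺/Ce³⁺) − E°(Ag⁺/Ag).
So E°(Ag⁺/Ag) = E°(Ce⁴⁺/Ce³⁺) − E°cell = (+1.61) − (+0.810) = +0.80 V.

+0.80 V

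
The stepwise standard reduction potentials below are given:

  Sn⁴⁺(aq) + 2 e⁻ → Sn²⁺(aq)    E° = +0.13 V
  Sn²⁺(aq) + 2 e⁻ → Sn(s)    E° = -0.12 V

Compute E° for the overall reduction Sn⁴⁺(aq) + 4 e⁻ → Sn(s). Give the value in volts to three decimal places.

+0.005 V

Adding the free-energy changes (−nFE°) of the two steps gives −n₃FE°₃ = −n₁FE°₁ − n₂FE°₂.
E°₃ = (2×+0.13 + 2×-0.12) / 4 = (+0.020) / 4 = +0.005 V.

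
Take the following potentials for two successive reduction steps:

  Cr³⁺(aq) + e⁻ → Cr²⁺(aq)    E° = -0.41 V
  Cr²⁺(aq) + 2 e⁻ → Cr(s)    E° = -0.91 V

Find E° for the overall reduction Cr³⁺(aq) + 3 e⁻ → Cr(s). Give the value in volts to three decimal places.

Adding the free-energy changes (−nFE°) of the two steps gives −n₃FE°₃ = −n₁FE°₁ − n₂FE°₂.
E°₃ = (1×-0.41 + 2×-0.91) / 3 = (-2.230) / 3 = -0.743 V.
E° values themselves are not directly additive — weighting by electron count is essential.

-0.743 V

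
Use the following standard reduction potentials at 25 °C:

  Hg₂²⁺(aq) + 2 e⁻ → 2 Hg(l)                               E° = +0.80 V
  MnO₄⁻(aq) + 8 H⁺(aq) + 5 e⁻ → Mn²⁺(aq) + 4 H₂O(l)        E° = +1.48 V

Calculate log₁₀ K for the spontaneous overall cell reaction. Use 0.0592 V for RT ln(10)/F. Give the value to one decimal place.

114.9

Cathode: MnO₄⁻/Mn²⁺; anode: Hg₂²⁺/Hg. E°cell = +0.68 V, n = 10.
log K = nE°cell / 0.0592 = (10)(+0.68) / 0.0592 = 114.9.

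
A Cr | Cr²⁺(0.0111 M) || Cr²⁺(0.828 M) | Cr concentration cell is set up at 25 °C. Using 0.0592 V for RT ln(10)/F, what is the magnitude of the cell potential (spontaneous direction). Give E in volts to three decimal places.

+0.055 V

For a concentration cell E°cell = 0. The 0.828 M side is the cathode (reduction is favoured where [Cr²⁺] is higher).
With n = 2, E = −(0.0592/2) log([Cr²⁺]ₐₙ/[Cr²⁺]꜀ₐₜ) = −(0.0592/2) log(0.0111/0.828) = −(0.0592/2)(-1.873) = +0.055 V.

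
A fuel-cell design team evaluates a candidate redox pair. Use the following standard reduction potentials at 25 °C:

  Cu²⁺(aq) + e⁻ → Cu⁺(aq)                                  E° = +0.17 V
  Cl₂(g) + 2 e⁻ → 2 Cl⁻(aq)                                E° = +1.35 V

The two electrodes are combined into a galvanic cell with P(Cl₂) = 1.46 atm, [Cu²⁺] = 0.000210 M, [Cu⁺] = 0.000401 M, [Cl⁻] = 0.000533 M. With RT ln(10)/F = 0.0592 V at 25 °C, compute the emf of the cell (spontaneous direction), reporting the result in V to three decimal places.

Cl₂/Cl⁻ is the cathode (higher E°), Cu²⁺/Cu⁺ the anode: E°cell = +1.35 − (+0.17) = +1.18 V, n = 2.
Overall: Cl₂(g) + 2 Cu⁺(aq) → 2 Cl⁻(aq) + 2 Cu²⁺(aq)
Q = [Cl⁻]^2·[Cu²⁺]^2 / (P(Cl₂)·[Cu⁺]^2); log Q = -7.273.
E = E° − (0.0592/n) log Q = +1.18 − (0.0592/2)(-7.273) = +1.395 V.

+1.395 V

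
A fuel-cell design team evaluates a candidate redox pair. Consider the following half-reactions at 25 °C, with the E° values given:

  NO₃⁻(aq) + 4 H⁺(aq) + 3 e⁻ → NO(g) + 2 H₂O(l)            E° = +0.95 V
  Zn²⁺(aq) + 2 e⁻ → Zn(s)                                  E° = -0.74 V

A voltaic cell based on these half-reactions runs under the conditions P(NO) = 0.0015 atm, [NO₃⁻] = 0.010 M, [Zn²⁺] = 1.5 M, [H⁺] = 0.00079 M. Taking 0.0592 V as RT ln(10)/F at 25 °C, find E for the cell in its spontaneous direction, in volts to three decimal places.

NO₃⁻/NO is the cathode (higher E°), Zn²⁺/Zn the anode: E°cell = +0.95 − (-0.74) = +1.69 V, n = 6.
Overall: 2 NO₃⁻(aq) + 8 H⁺(aq) + 3 Zn(s) → 2 NO(g) + 4 H₂O(l) + 3 Zn²⁺(aq)
Q = P(NO)^2·[Zn²⁺]^3 / ([NO₃⁻]^2·[H⁺]^8); log Q = 23.699.
E = E° − (0.0592/n) log Q = +1.69 − (0.0592/6)(23.699) = +1.456 V.

+1.456 V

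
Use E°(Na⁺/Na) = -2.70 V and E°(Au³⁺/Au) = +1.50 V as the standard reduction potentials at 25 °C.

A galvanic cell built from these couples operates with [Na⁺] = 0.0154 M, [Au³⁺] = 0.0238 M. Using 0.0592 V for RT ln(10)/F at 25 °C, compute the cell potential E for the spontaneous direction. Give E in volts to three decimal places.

Au³⁺/Au is the cathode (higher E°), Na⁺/Na the anode: E°cell = +1.50 − (-2.70) = +4.20 V, n = 3.
Overall: Au³⁺(aq) + 3 Na(s) → Au(s) + 3 Na⁺(aq)
Q = [Na⁺]^3 / ([Au³⁺]); log Q = -3.814.
E = E° − (0.0592/n) log Q = +4.20 − (0.0592/3)(-3.814) = +4.275 V.

+4.275 V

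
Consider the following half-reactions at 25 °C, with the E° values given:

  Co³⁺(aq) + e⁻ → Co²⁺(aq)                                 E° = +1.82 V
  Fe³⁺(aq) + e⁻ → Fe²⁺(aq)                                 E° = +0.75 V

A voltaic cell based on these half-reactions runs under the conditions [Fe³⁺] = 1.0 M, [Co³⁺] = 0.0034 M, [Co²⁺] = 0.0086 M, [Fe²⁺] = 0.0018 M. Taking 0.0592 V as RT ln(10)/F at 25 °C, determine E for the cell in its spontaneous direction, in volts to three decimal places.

Co³⁺/Co²⁺ is the cathode (higher E°), Fe³⁺/Fe²⁺ the anode: E°cell = +1.82 − (+0.75) = +1.07 V, n = 1.
Overall: Co³⁺(aq) + Fe²⁺(aq) → Co²⁺(aq) + Fe³⁺(aq)
Q = [Co²⁺]·[Fe³⁺] / ([Co³⁺]·[Fe²⁺]); log Q = 3.148.
E = E° − (0.0592/n) log Q = +1.07 − (0.0592/1)(3.148) = +0.884 V.

+0.884 V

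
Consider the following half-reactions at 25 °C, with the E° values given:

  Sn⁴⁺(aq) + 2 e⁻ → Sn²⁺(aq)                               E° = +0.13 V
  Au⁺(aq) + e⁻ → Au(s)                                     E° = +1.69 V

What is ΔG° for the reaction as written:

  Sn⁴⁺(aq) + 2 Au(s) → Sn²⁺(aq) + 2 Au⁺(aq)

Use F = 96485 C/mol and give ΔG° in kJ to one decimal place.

As written, Sn⁴⁺/Sn²⁺ is reduced (cathode) and Au⁺/Au is oxidised (anode), so E°cell = (+0.13) − (+1.69) = -1.56 V.
Balancing electrons gives n = 2.
ΔG° = −nFE° = −(2)(96485)(-1.56) = 301,033 J = +301.0 kJ.

+301.0 kJ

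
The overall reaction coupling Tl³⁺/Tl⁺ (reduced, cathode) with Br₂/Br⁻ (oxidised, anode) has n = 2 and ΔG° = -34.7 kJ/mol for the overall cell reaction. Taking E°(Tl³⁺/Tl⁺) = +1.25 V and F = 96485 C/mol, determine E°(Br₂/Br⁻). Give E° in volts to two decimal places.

+1.07 V

E°cell = −ΔG°/(nF) = −(-34.7×10³)/((2)(96485)) = +0.180 V.
Since Tl³⁺/Tl⁺ is the cathode and Br₂/Br⁻ the anode, E°cell = E°(Tl³⁺/Tl⁺) − E°(Br₂/Br⁻).
So E°(Br₂/Br⁻) = E°(Tl³⁺/Tl⁺) − E°cell = (+1.25) − (+0.180) = +1.07 V.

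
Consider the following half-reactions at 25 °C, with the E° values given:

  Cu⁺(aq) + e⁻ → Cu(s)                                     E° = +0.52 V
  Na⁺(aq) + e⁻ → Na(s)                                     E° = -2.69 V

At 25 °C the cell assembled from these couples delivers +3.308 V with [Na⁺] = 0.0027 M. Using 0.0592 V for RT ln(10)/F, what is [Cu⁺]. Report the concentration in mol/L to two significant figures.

Cu⁺/Cu is the cathode, Na⁺/Na the anode: E°cell = +3.21 V, n = 1.
Overall reaction: Cu⁺(aq) + Na(s) → Cu(s) + Na⁺(aq); Q = [Na⁺]^1/[Cu⁺]^1.
From E = E° − (0.0592/n) log Q: log Q = (E° − E)·n/0.0592 = (+3.21 − (+3.308))·1/0.0592 = -1.6554.
So 1·log[Cu⁺] = 1·log(0.0027) − log Q = -2.5686 − (-1.6554) = -0.9132; [Cu⁺] = 10^(-0.9132) ≈ 0.12 M.

0.12 M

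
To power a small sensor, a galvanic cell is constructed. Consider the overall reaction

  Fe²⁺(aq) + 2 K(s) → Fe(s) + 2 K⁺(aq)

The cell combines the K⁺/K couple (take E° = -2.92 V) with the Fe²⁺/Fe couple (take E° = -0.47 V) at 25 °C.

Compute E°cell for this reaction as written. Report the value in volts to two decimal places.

The Fe²⁺/Fe couple has the higher reduction potential, so it is the cathode; K⁺/K is oxidised at the anode.
E°cell = E°(cathode) − E°(anode) = (-0.47) − (-2.92) = +2.45 V.

+2.45 V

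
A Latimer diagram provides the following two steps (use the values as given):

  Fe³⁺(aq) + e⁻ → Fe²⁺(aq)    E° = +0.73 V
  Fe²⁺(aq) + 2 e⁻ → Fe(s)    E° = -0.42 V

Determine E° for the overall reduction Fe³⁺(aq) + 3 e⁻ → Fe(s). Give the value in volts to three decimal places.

-0.037 V

Standard free energies of sequential steps add: ΔG°₃ = ΔG°₁ + ΔG°₂, so n₃E°₃ = n₁E°₁ + n₂E°₂.
E°₃ = (1×+0.73 + 2×-0.42) / 3 = (-0.110) / 3 = -0.037 V.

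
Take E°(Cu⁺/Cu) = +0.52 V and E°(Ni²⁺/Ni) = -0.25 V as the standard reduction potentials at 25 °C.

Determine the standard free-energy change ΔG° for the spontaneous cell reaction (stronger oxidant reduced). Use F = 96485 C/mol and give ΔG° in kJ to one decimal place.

Cu⁺/Cu (E° = +0.52 V) is the cathode; Ni²⁺/Ni (E° = -0.25 V) is the anode, so E°cell = +0.77 V.
Balancing electrons gives n = 2 (lcm of 1 and 2).
ΔG° = −nFE° = −(2)(96485)(+0.77) = -148,587 J = -148.6 kJ.

-148.6 kJ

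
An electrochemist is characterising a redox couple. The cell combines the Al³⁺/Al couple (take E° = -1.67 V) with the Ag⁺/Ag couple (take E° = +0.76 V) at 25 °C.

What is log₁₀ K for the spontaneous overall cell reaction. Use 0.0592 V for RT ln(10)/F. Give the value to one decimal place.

123.1

Cathode: Ag⁺/Ag; anode: Al³⁺/Al. E°cell = +2.43 V, n = 3.
log K = nE°cell / 0.0592 = (3)(+2.43) / 0.0592 = 123.1.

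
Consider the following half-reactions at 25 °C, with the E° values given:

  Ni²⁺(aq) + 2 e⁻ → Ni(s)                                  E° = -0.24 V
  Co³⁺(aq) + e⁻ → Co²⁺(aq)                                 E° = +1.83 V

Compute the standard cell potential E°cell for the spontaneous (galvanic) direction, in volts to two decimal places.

The Co³⁺/Co²⁺ couple has the higher reduction potential, so it is the cathode; Ni²⁺/Ni is oxidised at the anode.
E°cell = E°(cathode) − E°(anode) = (+1.83) − (-0.24) = +2.07 V.
Since E°cell > 0, the reaction is spontaneous under standard conditions.

+2.07 V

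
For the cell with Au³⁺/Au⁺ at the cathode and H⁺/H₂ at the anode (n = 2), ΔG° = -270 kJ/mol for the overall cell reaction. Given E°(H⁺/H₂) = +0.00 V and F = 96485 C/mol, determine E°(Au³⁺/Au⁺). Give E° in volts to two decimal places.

E°cell = −ΔG°/(nF) = −(-270×10³)/((2)(96485)) = +1.399 V.
Since Au³⁺/Au⁺ is the cathode and H⁺/H₂ the anode, E°cell = E°(Au³⁺/Au⁺) − E°(H⁺/H₂).
So E°(Au³⁺/Au⁺) = E°cell + E°(H⁺/H₂) = +1.399 + (+0.00) = +1.40 V.

+1.40 V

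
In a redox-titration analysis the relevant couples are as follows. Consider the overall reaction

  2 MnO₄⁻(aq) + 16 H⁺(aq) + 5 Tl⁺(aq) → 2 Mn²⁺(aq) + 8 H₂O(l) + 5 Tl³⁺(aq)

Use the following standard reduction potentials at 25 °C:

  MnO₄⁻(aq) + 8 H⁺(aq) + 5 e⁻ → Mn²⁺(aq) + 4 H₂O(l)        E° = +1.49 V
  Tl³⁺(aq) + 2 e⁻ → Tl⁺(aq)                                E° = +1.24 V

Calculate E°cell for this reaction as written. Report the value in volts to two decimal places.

+0.25 V

The MnO₄⁻/Mn²⁺ couple has the higher reduction potential, so it is the cathode; Tl³⁺/Tl⁺ is oxidised at the anode.
E°cell = E°(cathode) − E°(anode) = (+1.49) − (+1.24) = +0.25 V.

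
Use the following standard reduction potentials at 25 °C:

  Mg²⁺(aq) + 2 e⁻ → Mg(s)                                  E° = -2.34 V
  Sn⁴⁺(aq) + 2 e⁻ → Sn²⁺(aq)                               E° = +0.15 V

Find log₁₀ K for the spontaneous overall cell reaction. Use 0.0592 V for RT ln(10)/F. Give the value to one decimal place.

84.1

Cathode: Sn⁴⁺/Sn²⁺; anode: Mg²⁺/Mg. E°cell = +2.49 V, n = 2.
log K = nE°cell / 0.0592 = (2)(+2.49) / 0.0592 = 84.1.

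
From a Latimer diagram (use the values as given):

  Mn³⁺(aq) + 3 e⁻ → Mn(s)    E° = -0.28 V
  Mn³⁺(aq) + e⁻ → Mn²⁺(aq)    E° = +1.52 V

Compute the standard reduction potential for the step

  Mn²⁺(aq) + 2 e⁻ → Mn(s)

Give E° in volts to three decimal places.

Sequential free energies add, so n₃E°₃ = n₁E°₁ + n₂E°₂.
With n₃ = 3, and the known step contributing 1×(+1.52) V, the unknown satisfies 2·E° = 3×(-0.28) − 1×(+1.52) = -2.360.
E° = -2.360 / 2 = -1.180 V.

-1.180 V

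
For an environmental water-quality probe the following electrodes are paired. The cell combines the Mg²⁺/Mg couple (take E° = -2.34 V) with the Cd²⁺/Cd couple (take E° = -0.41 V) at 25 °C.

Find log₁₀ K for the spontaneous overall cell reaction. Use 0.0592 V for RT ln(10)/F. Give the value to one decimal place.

Cathode: Cd²⁺/Cd; anode: Mg²⁺/Mg. E°cell = +1.93 V, n = 2.
log K = nE°cell / 0.0592 = (2)(+1.93) / 0.0592 = 65.2.

65.2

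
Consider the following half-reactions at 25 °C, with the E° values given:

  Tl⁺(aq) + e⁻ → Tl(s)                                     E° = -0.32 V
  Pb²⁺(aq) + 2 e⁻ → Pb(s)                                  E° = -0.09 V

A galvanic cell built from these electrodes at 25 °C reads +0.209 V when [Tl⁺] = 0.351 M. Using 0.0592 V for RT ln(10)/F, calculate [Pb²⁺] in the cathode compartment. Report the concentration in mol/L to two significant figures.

0.024 M

Pb²⁺/Pb is the cathode, Tl⁺/Tl the anode: E°cell = +0.23 V, n = 2.
Overall reaction: Pb²⁺(aq) + 2 Tl(s) → Pb(s) + 2 Tl⁺(aq); Q = [Tl⁺]^2/[Pb²⁺]^1.
From E = E° − (0.0592/n) log Q: log Q = (E° − E)·n/0.0592 = (+0.23 − (+0.209))·2/0.0592 = 0.7095.
So 1·log[Pb²⁺] = 2·log(0.351) − log Q = -0.9094 − (0.7095) = -1.6189; [Pb²⁺] = 10^(-1.6189) ≈ 0.024 M.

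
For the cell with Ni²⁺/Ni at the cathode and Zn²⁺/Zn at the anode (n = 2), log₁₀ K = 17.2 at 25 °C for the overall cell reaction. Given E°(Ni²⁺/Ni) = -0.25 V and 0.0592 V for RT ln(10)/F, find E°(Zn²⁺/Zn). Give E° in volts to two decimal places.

-0.76 V

E°cell = (0.0592/n)·log K = (0.0592/2)(17.2) = +0.509 V.
Since Ni²⁺/Ni is the cathode and Zn²⁺/Zn the anode, E°cell = E°(Ni²⁺/Ni) − E°(Zn²⁺/Zn).
So E°(Zn²⁺/Zn) = E°(Ni²⁺/Ni) − E°cell = (-0.25) − (+0.509) = -0.76 V.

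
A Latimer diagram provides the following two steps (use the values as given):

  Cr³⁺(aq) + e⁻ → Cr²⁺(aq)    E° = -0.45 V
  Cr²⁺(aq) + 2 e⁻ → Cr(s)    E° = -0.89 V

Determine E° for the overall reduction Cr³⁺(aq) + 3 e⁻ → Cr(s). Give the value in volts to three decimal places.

-0.743 V

Adding the free-energy changes (−nFE°) of the two steps gives −n₃FE°₃ = −n₁FE°₁ − n₂FE°₂.
E°₃ = (1×-0.45 + 2×-0.89) / 3 = (-2.230) / 3 = -0.743 V.
Simply averaging or adding the two E° values would be wrong; the electron-weighted sum is required.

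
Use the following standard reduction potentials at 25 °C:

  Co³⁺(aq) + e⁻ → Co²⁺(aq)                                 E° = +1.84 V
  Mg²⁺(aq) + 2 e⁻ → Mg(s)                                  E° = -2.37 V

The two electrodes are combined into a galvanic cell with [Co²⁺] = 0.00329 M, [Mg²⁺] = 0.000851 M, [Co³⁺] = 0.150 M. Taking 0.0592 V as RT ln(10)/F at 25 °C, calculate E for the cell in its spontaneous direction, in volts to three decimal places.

+4.399 V

Co³⁺/Co²⁺ is the cathode (higher E°), Mg²⁺/Mg the anode: E°cell = +1.84 − (-2.37) = +4.21 V, n = 2.
Overall: 2 Co³⁺(aq) + Mg(s) → 2 Co²⁺(aq) + Mg²⁺(aq)
Q = [Co²⁺]^2·[Mg²⁺] / ([Co³⁺]^2); log Q = -6.388.
E = E° − (0.0592/n) log Q = +4.21 − (0.0592/2)(-6.388) = +4.399 V.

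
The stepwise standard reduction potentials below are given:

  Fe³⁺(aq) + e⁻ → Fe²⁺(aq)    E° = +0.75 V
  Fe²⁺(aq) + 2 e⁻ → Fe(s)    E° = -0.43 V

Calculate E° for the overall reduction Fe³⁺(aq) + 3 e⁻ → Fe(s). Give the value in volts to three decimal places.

Since ΔG° = −nFE° is additive over sequential reductions, n₃E°₃ = n₁E°₁ + n₂E°₂.
E°₃ = (1×+0.75 + 2×-0.43) / 3 = (-0.110) / 3 = -0.037 V.

-0.037 V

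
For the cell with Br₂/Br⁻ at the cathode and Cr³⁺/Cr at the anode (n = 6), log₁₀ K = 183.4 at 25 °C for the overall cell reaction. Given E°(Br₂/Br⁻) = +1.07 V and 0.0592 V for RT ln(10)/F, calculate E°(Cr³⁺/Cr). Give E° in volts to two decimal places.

E°cell = (0.0592/n)·log K = (0.0592/6)(183.4) = +1.810 V.
Since Br₂/Br⁻ is the cathode and Cr³⁺/Cr the anode, E°cell = E°(Br₂/Br⁻) − E°(Cr³⁺/Cr).
So E°(Cr³⁺/Cr) = E°(Br₂/Br⁻) − E°cell = (+1.07) − (+1.810) = -0.74 V.

-0.74 V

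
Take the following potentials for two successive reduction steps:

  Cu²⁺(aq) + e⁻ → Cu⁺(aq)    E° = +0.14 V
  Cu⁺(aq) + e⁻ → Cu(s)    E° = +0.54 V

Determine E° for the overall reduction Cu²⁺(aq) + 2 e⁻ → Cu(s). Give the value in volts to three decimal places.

Since ΔG° = −nFE° is additive over sequential reductions, n₃E°₃ = n₁E°₁ + n₂E°₂.
E°₃ = (1×+0.14 + 1×+0.54) / 2 = (+0.680) / 2 = +0.340 V.

+0.340 V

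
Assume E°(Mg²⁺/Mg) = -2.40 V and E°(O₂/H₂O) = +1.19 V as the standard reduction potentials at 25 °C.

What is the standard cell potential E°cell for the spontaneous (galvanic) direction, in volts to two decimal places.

The O₂/H₂O couple has the higher reduction potential, so it is the cathode; Mg²⁺/Mg is oxidised at the anode.
E°cell = E°(cathode) − E°(anode) = (+1.19) − (-2.40) = +3.59 V.

+3.59 V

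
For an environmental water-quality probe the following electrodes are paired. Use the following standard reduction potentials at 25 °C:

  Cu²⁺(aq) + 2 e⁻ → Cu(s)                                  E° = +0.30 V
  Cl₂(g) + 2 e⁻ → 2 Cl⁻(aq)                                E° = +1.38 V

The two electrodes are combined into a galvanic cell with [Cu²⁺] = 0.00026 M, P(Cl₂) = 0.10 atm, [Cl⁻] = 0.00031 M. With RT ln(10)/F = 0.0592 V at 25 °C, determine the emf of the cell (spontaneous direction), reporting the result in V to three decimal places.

Cl₂/Cl⁻ is the cathode (higher E°), Cu²⁺/Cu the anode: E°cell = +1.38 − (+0.30) = +1.08 V, n = 2.
Overall: Cl₂(g) + Cu(s) → 2 Cl⁻(aq) + Cu²⁺(aq)
Q = [Cl⁻]^2·[Cu²⁺] / (P(Cl₂)); log Q = -9.602.
E = E° − (0.0592/n) log Q = +1.08 − (0.0592/2)(-9.602) = +1.364 V.

+1.364 V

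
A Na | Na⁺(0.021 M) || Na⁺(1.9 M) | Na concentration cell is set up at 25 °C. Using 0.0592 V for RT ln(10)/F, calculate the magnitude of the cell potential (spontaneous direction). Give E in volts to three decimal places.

For a concentration cell E°cell = 0. The 1.9 M side is the cathode (reduction is favoured where [Na⁺] is higher).
With n = 1, E = −(0.0592/1) log([Na⁺]ₐₙ/[Na⁺]꜀ₐₜ) = −(0.0592/1) log(0.021/1.9) = −(0.0592/1)(-1.957) = +0.116 V.

+0.116 V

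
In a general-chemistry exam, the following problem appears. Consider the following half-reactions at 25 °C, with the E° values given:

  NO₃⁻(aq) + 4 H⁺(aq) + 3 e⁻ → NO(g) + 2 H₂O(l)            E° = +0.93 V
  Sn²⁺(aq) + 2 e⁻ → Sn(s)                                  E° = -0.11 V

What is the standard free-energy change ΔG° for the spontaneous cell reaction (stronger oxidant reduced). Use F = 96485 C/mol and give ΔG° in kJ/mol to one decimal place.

NO₃⁻/NO (E° = +0.93 V) is the cathode; Sn²⁺/Sn (E° = -0.11 V) is the anode, so E°cell = +1.04 V.
Balancing electrons gives n = 6 (lcm of 3 and 2).
ΔG° = −nFE° = −(6)(96485)(+1.04) = -602,066 J = -602.1 kJ/mol.

-602.1 kJ/mol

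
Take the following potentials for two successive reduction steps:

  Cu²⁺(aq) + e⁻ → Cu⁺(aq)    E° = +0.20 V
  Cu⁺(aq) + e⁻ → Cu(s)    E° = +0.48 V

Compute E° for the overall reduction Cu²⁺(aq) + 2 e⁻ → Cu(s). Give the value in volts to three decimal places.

Adding the free-energy changes (−nFE°) of the two steps gives −n₃FE°₃ = −n₁FE°₁ − n₂FE°₂.
E°₃ = (1×+0.20 + 1×+0.48) / 2 = (+0.680) / 2 = +0.340 V.

+0.340 V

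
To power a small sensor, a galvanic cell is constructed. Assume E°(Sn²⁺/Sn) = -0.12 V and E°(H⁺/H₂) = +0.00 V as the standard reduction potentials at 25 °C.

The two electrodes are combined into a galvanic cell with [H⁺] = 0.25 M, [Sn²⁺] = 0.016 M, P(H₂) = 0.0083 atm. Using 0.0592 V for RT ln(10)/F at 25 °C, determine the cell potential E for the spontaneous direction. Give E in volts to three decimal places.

+0.199 V

H⁺/H₂ is the cathode (higher E°), Sn²⁺/Sn the anode: E°cell = +0.00 − (-0.12) = +0.12 V, n = 2.
Overall: 2 H⁺(aq) + Sn(s) → H₂(g) + Sn²⁺(aq)
Q = P(H₂)·[Sn²⁺] / ([H⁺]^2); log Q = -2.673.
E = E° − (0.0592/n) log Q = +0.12 − (0.0592/2)(-2.673) = +0.199 V.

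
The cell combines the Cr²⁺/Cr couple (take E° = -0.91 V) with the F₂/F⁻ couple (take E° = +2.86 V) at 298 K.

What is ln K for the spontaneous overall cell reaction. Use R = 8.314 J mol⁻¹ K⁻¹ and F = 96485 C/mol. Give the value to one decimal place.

293.6

Cathode: F₂/F⁻; anode: Cr²⁺/Cr. E°cell = (+2.86) − (-0.91) = +3.77 V, with n = 2.
ΔG° = −nFE° = −RT ln K, so ln K = nFE°/(RT) = (2)(96485)(+3.77) / ((8.314)(298)) = 293.633.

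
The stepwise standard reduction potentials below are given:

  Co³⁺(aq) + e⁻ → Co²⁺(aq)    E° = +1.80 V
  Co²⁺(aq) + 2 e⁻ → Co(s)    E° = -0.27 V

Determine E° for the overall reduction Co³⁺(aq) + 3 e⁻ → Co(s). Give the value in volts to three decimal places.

+0.420 V

Since ΔG° = −nFE° is additive over sequential reductions, n₃E°₃ = n₁E°₁ + n₂E°₂.
E°₃ = (1×+1.80 + 2×-0.27) / 3 = (+1.260) / 3 = +0.420 V.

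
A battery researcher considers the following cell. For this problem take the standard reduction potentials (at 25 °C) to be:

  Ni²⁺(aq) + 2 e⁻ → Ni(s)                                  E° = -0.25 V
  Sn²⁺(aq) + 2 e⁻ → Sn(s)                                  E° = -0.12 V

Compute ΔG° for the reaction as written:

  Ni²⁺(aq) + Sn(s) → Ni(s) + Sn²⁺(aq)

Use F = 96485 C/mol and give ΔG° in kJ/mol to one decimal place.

As written, Ni²⁺/Ni is reduced (cathode) and Sn²⁺/Sn is oxidised (anode), so E°cell = (-0.25) − (-0.12) = -0.13 V.
Balancing electrons gives n = 2.
ΔG° = −nFE° = −(2)(96485)(-0.13) = 25,086 J = +25.1 kJ/mol.

+25.1 kJ/mol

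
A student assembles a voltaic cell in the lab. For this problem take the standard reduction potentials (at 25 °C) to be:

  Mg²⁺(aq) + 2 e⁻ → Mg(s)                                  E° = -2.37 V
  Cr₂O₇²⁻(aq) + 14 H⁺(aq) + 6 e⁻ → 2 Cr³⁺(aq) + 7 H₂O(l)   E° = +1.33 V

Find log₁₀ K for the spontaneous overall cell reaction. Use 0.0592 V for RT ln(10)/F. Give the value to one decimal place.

375.0

Cathode: Cr₂O₇²⁻/Cr³⁺; anode: Mg²⁺/Mg. E°cell = +3.70 V, n = 6.
log K = nE°cell / 0.0592 = (6)(+3.70) / 0.0592 = 375.0.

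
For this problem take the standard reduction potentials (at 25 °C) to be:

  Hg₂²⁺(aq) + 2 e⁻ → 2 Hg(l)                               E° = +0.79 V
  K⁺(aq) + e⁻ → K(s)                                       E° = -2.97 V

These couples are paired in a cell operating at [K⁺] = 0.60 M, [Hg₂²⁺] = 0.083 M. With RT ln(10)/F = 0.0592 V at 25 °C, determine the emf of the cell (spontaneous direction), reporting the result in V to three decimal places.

+3.741 V

Hg₂²⁺/Hg is the cathode (higher E°), K⁺/K the anode: E°cell = +0.79 − (-2.97) = +3.76 V, n = 2.
Overall: Hg₂²⁺(aq) + 2 K(s) → 2 Hg(l) + 2 K⁺(aq)
Q = [K⁺]^2 / ([Hg₂²⁺]); log Q = 0.637.
E = E° − (0.0592/n) log Q = +3.76 − (0.0592/2)(0.637) = +3.741 V.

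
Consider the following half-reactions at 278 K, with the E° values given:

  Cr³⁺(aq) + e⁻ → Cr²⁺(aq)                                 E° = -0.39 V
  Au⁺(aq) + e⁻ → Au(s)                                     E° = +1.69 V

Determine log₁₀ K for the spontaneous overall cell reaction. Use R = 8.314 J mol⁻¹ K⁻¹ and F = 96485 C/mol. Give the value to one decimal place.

37.7

Cathode: Au⁺/Au; anode: Cr³⁺/Cr²⁺. E°cell = (+1.69) − (-0.39) = +2.08 V, with n = 1.
ΔG° = −nFE° = −RT ln K, so ln K = nFE°/(RT) = (1)(96485)(+2.08) / ((8.314)(278)) = 86.830.
log₁₀ K = 86.830 / ln 10 = 37.7.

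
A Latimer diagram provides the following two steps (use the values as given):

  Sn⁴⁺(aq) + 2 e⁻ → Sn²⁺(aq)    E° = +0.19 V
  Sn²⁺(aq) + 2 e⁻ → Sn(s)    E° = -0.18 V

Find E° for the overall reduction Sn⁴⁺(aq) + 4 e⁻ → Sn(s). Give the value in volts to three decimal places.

Standard free energies of sequential steps add: ΔG°₃ = ΔG°₁ + ΔG°₂, so n₃E°₃ = n₁E°₁ + n₂E°₂.
E°₃ = (2×+0.19 + 2×-0.18) / 4 = (+0.020) / 4 = +0.005 V.

+0.005 V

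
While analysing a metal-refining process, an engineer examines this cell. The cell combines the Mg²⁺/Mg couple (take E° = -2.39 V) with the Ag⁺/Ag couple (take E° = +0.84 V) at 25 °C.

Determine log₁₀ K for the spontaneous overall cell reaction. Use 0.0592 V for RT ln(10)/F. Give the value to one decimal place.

Cathode: Ag⁺/Ag; anode: Mg²⁺/Mg. E°cell = +3.23 V, n = 2.
log K = nE°cell / 0.0592 = (2)(+3.23) / 0.0592 = 109.1.

109.1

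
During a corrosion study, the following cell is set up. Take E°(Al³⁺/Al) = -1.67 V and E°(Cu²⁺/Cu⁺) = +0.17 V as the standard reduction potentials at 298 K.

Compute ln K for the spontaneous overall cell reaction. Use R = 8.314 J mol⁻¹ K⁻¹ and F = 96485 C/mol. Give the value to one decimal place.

215.0

Cathode: Cu²⁺/Cu⁺; anode: Al³⁺/Al. E°cell = (+0.17) − (-1.67) = +1.84 V, with n = 3.
ΔG° = −nFE° = −RT ln K, so ln K = nFE°/(RT) = (3)(96485)(+1.84) / ((8.314)(298)) = 214.967.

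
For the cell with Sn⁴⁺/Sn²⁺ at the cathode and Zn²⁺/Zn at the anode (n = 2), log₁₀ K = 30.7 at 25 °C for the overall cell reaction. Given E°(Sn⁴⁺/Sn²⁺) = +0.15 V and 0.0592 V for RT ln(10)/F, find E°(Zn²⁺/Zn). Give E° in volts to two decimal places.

-0.76 V

E°cell = (0.0592/n)·log K = (0.0592/2)(30.7) = +0.909 V.
Since Sn⁴⁺/Sn²⁺ is the cathode and Zn²⁺/Zn the anode, E°cell = E°(Sn⁴⁺/Sn²⁺) − E°(Zn²⁺/Zn).
So E°(Zn²⁺/Zn) = E°(Sn⁴⁺/Sn²⁺) − E°cell = (+0.15) − (+0.909) = -0.76 V.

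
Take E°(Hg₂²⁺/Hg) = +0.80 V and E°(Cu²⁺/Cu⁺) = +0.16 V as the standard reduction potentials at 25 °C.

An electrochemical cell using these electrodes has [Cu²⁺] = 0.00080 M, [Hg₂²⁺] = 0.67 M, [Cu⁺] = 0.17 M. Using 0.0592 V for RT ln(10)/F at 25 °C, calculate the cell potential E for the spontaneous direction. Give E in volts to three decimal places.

Hg₂²⁺/Hg is the cathode (higher E°), Cu²⁺/Cu⁺ the anode: E°cell = +0.80 − (+0.16) = +0.64 V, n = 2.
Overall: Hg₂²⁺(aq) + 2 Cu⁺(aq) → 2 Hg(l) + 2 Cu²⁺(aq)
Q = [Cu²⁺]^2 / ([Hg₂²⁺]·[Cu⁺]^2); log Q = -4.481.
E = E° − (0.0592/n) log Q = +0.64 − (0.0592/2)(-4.481) = +0.773 V.

+0.773 V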